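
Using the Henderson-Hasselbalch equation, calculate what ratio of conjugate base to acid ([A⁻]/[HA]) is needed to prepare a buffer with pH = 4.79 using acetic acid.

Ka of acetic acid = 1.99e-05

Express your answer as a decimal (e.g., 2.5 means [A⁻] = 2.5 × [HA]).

pKa = -log(1.99e-05) = 4.7011. pH = pKa + log([A⁻]/[HA]), so log([A⁻]/[HA]) = pH − pKa = 4.79 − 4.7011 = 0.0889. [A⁻]/[HA] = 10^(0.0889) = 1.23

[A⁻]/[HA] = 1.23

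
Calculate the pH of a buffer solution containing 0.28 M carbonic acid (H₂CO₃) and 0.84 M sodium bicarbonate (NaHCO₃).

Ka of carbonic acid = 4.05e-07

pKa = -log(4.05e-07) = 6.39. pH = pKa + log([A⁻]/[HA]) = 6.39 + log(0.84/0.28)

pH = 6.87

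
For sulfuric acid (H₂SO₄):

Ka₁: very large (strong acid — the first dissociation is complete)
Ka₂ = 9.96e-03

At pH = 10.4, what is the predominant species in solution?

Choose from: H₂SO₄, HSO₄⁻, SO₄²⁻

The first dissociation is complete, so H₂SO₄ itself is never the predominant species in water; pKa₂ = -log(9.96e-03) = 2.00. For a polyprotic acid the predominant species crosses at each pKa: below pKa_n the protonated form dominates, above it the deprotonated form does. At pH = 10.4, the predominant species is SO₄²⁻.

SO₄²⁻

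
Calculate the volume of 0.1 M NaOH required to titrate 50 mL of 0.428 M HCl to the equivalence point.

At equivalence: moles acid = moles base. moles HCl = 0.428 × 50/1000 = 0.0214 mol. V_base = moles / 0.1 × 1000 = 214.0 mL.

V_{base} = 214.0 mL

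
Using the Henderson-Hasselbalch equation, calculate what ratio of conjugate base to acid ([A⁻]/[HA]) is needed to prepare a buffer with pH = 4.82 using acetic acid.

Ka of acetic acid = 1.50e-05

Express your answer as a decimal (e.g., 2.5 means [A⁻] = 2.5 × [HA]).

pKa = -log(1.50e-05) = 4.8239. pH = pKa + log([A⁻]/[HA]), so log([A⁻]/[HA]) = pH − pKa = 4.82 − 4.8239 = -0.0039. [A⁻]/[HA] = 10^(-0.0039) = 0.991

[A⁻]/[HA] = 0.991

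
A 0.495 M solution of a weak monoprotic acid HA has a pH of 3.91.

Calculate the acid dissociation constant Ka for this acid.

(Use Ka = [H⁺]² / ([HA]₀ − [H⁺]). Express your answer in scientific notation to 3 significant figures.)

[H⁺] = 10^(−pH) = 10^(−3.91) = 1.230e-04 M. For HA ⇌ H⁺ + A⁻, Ka = [H⁺][A⁻]/[HA] = [H⁺]² / ([HA]₀ − [H⁺]) = (1.230e-04)² / (0.495 − 1.230e-04) = 3.06e-08.

K_a = 3.06e-08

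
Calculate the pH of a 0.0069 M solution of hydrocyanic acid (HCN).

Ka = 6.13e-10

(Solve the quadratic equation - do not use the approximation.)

x² + Ka×x - Ka×C = 0. Using quadratic formula: [H⁺] = 2.0563e-06

pH = 5.69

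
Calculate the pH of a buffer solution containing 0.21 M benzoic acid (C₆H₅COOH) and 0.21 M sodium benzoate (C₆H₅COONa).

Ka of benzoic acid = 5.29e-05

pKa = -log(5.29e-05) = 4.28. pH = pKa + log([A⁻]/[HA]) = 4.28 + log(0.21/0.21)

pH = 4.28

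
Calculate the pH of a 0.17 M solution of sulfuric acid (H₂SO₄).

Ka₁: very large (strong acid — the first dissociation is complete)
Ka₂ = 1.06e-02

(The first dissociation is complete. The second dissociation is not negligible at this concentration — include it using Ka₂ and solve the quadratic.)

First dissociation is complete: [H⁺]₀ = [HSO₄⁻]₀ = C = 0.17 M. Second dissociation HSO₄⁻ ⇌ H⁺ + SO₄²⁻: let x = [SO₄²⁻]. Ka₂ = (C + x)·x / (C − x) = 1.06e-02 → x² + (C + Ka₂)·x − Ka₂·C = 0 → x² + 0.18060·x − 1.802e-03 = 0. x = (−0.18060 + √(0.18060² + 4 × 1.802e-03)) / 2 = 9.4802e-03 M. [H⁺] = C + x = 0.17 + 9.4802e-03 = 1.7948e-01 M. pH = -log(1.7948e-01) = 0.75.

pH = 0.75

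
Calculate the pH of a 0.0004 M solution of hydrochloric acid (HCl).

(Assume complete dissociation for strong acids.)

[H⁺] = 0.0004 M for strong acid. pH = -log[H⁺] = -log(0.0004)

pH = 3.40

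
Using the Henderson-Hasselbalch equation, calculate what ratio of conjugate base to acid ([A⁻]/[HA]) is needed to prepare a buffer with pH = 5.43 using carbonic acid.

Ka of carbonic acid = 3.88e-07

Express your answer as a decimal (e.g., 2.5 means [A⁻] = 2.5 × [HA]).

pKa = -log(3.88e-07) = 6.4112. pH = pKa + log([A⁻]/[HA]), so log([A⁻]/[HA]) = pH − pKa = 5.43 − 6.4112 = -0.9812. [A⁻]/[HA] = 10^(-0.9812) = 0.104

[A⁻]/[HA] = 0.104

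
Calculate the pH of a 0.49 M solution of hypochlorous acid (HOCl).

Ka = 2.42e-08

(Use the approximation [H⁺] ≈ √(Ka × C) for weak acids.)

[H⁺] = √(Ka × C) = √(2.42e-08 × 0.49) = 1.0889e-04. pH = -log(1.0889e-04)

pH = 3.96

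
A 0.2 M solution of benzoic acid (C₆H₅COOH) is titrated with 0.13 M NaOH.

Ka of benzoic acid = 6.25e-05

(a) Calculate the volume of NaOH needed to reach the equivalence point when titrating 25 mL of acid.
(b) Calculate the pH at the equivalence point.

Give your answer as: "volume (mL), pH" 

moles acid = 0.2 × 25/1000 = 0.005 mol; V_base = moles/0.13 × 1000 = 38.5 mL. At equivalence only the conjugate base is present: [A⁻] = 0.005/0.063 = 7.8788e-02 M. Kb = Kw/Ka = 1.60e-10; [OH⁻] = √(Kb × [A⁻]) = 3.5505e-06; pOH = 5.45; pH = 14 - pOH = 8.55.

V = 38.5 mL, pH = 8.55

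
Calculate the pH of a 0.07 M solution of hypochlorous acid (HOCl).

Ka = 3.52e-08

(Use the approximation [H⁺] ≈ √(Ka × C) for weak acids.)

[H⁺] = √(Ka × C) = √(3.52e-08 × 0.07) = 4.9639e-05. pH = -log(4.9639e-05)

pH = 4.30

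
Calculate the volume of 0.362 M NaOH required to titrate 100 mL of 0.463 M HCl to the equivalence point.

At equivalence: moles acid = moles base. moles HCl = 0.463 × 100/1000 = 0.0463 mol. V_base = moles / 0.362 × 1000 = 127.9 mL.

V_{base} = 127.9 mL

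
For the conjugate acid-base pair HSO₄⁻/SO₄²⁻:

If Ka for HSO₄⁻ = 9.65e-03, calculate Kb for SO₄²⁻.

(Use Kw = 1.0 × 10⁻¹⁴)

For a conjugate pair Ka × Kb = Kw, so Kb = Kw/Ka = 1.0 × 10⁻¹⁴ / 9.65e-03 = 1.04e-12.

K_b = 1.04e-12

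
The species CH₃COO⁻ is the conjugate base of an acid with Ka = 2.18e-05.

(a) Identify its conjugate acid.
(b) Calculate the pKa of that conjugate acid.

(a) The conjugate acid is formed by adding one H⁺ to CH₃COO⁻, giving CH₃COOH. (b) pKa = -log(Ka) = -log(2.18e-05) = 4.66.

Conjugate acid: CH₃COOH; pK_a = 4.66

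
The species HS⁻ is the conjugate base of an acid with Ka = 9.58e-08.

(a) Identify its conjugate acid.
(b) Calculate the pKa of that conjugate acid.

(a) The conjugate acid is formed by adding one H⁺ to HS⁻, giving H₂S. (b) pKa = -log(Ka) = -log(9.58e-08) = 7.02.

Conjugate acid: H₂S; pK_a = 7.02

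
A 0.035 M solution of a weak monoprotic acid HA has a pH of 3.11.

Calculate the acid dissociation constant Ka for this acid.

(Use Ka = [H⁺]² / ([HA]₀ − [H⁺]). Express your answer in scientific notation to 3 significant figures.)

[H⁺] = 10^(−pH) = 10^(−3.11) = 7.762e-04 M. For HA ⇌ H⁺ + A⁻, Ka = [H⁺][A⁻]/[HA] = [H⁺]² / ([HA]₀ − [H⁺]) = (7.762e-04)² / (0.035 − 7.762e-04) = 1.76e-05.

K_a = 1.76e-05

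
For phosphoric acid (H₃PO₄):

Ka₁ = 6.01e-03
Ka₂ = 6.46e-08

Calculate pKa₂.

pKa₂ = -log(Ka₂) = -log(6.46e-08) = 7.19.

pK_{a2} = 7.19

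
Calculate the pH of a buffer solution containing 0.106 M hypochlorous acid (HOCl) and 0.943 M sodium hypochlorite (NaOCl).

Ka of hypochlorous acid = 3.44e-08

pKa = -log(3.44e-08) = 7.46. pH = pKa + log([A⁻]/[HA]) = 7.46 + log(0.943/0.106)

pH = 8.41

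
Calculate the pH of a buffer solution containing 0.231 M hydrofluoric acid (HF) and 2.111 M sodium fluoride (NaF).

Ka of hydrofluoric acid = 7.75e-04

pKa = -log(7.75e-04) = 3.11. pH = pKa + log([A⁻]/[HA]) = 3.11 + log(2.111/0.231)

pH = 4.07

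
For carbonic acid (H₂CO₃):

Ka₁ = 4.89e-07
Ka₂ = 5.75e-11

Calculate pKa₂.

pKa₂ = -log(Ka₂) = -log(5.75e-11) = 10.24.

pK_{a2} = 10.24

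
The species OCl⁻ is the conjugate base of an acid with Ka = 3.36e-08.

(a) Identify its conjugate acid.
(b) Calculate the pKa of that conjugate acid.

(a) The conjugate acid is formed by adding one H⁺ to OCl⁻, giving HOCl. (b) pKa = -log(Ka) = -log(3.36e-08) = 7.47.

Conjugate acid: HOCl; pK_a = 7.47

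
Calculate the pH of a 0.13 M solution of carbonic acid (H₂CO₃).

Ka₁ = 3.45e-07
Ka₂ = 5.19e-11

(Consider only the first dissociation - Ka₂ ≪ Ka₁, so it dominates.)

First dissociation dominates. From Ka₁ = [H⁺][HA⁻]/[H₂A], x² + Ka₁·x − Ka₁·C = 0 with C = 0.13 M and Ka₁ = 3.45e-07. Solving: [H⁺] = (−Ka₁ + √(Ka₁² + 4·Ka₁·C)) / 2 = 2.1161e-04 M. pH = -log(2.1161e-04) = 3.67.

pH = 3.67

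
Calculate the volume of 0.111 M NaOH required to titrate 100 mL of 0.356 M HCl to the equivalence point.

At equivalence: moles acid = moles base. moles HCl = 0.356 × 100/1000 = 0.0356 mol. V_base = moles / 0.111 × 1000 = 320.7 mL.

V_{base} = 320.7 mL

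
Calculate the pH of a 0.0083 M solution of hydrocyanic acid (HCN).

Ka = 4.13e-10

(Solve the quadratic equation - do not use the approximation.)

x² + Ka×x - Ka×C = 0. Using quadratic formula: [H⁺] = 1.8513e-06

pH = 5.73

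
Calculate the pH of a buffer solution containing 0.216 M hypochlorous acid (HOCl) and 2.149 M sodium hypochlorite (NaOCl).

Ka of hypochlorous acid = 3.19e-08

pKa = -log(3.19e-08) = 7.50. pH = pKa + log([A⁻]/[HA]) = 7.50 + log(2.149/0.216)

pH = 8.49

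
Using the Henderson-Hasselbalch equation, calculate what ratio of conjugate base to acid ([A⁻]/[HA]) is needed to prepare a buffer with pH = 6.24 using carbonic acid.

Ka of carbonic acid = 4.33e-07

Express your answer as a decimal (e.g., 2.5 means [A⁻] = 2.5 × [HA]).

pKa = -log(4.33e-07) = 6.3635. pH = pKa + log([A⁻]/[HA]), so log([A⁻]/[HA]) = pH − pKa = 6.24 − 6.3635 = -0.1235. [A⁻]/[HA] = 10^(-0.1235) = 0.752

[A⁻]/[HA] = 0.752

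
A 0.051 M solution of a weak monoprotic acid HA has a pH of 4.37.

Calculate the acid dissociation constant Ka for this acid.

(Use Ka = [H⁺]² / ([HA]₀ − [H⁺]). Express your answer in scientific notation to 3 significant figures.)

[H⁺] = 10^(−pH) = 10^(−4.37) = 4.266e-05 M. For HA ⇌ H⁺ + A⁻, Ka = [H⁺][A⁻]/[HA] = [H⁺]² / ([HA]₀ − [H⁺]) = (4.266e-05)² / (0.051 − 4.266e-05) = 3.57e-08.

K_a = 3.57e-08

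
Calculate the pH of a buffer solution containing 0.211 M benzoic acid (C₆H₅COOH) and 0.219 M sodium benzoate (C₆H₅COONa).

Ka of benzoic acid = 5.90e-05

pKa = -log(5.90e-05) = 4.23. pH = pKa + log([A⁻]/[HA]) = 4.23 + log(0.219/0.211)

pH = 4.25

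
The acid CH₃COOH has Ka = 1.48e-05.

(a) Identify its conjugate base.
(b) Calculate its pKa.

(a) The conjugate base is formed by removing one H⁺ from CH₃COOH, giving CH₃COO⁻. (b) pKa = -log(Ka) = -log(1.48e-05) = 4.83.

Conjugate base: CH₃COO⁻; pK_a = 4.83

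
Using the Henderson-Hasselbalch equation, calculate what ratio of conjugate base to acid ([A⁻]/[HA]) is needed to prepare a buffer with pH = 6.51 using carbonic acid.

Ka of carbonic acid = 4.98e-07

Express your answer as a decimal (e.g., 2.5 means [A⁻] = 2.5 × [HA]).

pKa = -log(4.98e-07) = 6.3028. pH = pKa + log([A⁻]/[HA]), so log([A⁻]/[HA]) = pH − pKa = 6.51 − 6.3028 = 0.2072. [A⁻]/[HA] = 10^(0.2072) = 1.61

[A⁻]/[HA] = 1.61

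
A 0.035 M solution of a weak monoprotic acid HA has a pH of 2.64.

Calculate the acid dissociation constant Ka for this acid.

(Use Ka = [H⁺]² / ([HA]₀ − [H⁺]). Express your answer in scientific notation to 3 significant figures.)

[H⁺] = 10^(−pH) = 10^(−2.64) = 2.291e-03 M. For HA ⇌ H⁺ + A⁻, Ka = [H⁺][A⁻]/[HA] = [H⁺]² / ([HA]₀ − [H⁺]) = (2.291e-03)² / (0.035 − 2.291e-03) = 1.60e-04.

K_a = 1.60e-04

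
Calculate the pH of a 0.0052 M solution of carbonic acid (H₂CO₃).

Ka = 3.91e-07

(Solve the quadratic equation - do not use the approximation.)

x² + Ka×x - Ka×C = 0. Using quadratic formula: [H⁺] = 4.4896e-05

pH = 4.35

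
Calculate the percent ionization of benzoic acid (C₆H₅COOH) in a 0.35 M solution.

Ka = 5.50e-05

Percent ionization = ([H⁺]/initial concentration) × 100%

Using Ka equilibrium: x² + Ka×x - Ka×C = 0. Solving: [H⁺] = 4.3601e-03. Percent = (4.3601e-03/0.35) × 100

Percent ionization = 1.25%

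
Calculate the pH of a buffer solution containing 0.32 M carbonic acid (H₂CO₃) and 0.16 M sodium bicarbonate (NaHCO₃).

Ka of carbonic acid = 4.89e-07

pKa = -log(4.89e-07) = 6.31. pH = pKa + log([A⁻]/[HA]) = 6.31 + log(0.16/0.32)

pH = 6.01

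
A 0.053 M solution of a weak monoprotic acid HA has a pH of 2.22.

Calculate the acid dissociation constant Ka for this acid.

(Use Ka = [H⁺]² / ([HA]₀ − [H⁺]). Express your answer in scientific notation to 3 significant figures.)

[H⁺] = 10^(−pH) = 10^(−2.22) = 6.026e-03 M. For HA ⇌ H⁺ + A⁻, Ka = [H⁺][A⁻]/[HA] = [H⁺]² / ([HA]₀ − [H⁺]) = (6.026e-03)² / (0.053 − 6.026e-03) = 7.73e-04.

K_a = 7.73e-04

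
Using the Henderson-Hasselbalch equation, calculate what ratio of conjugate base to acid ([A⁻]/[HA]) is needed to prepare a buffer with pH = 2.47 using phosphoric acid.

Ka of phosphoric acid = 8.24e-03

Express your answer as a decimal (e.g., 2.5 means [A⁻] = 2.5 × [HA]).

pKa = -log(8.24e-03) = 2.0841. pH = pKa + log([A⁻]/[HA]), so log([A⁻]/[HA]) = pH − pKa = 2.47 − 2.0841 = 0.3859. [A⁻]/[HA] = 10^(0.3859) = 2.43

[A⁻]/[HA] = 2.43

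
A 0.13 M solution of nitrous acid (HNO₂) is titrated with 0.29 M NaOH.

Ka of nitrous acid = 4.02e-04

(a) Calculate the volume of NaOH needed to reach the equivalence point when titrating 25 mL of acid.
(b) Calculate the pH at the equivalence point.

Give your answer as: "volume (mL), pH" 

moles acid = 0.13 × 25/1000 = 0.00325 mol; V_base = moles/0.29 × 1000 = 11.2 mL. At equivalence only the conjugate base is present: [A⁻] = 0.00325/0.036 = 8.9762e-02 M. Kb = Kw/Ka = 2.49e-11; [OH⁻] = √(Kb × [A⁻]) = 1.4943e-06; pOH = 5.83; pH = 14 - pOH = 8.17.

V = 11.2 mL, pH = 8.17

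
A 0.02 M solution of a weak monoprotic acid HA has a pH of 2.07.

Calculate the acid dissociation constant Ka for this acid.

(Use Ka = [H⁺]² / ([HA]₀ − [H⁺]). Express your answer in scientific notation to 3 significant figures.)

[H⁺] = 10^(−pH) = 10^(−2.07) = 8.511e-03 M. For HA ⇌ H⁺ + A⁻, Ka = [H⁺][A⁻]/[HA] = [H⁺]² / ([HA]₀ − [H⁺]) = (8.511e-03)² / (0.02 − 8.511e-03) = 6.31e-03.

K_a = 6.31e-03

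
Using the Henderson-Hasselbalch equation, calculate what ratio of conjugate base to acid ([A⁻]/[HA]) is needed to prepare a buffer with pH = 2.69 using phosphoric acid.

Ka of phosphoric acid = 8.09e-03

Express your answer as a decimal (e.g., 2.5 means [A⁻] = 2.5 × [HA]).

pKa = -log(8.09e-03) = 2.0921. pH = pKa + log([A⁻]/[HA]), so log([A⁻]/[HA]) = pH − pKa = 2.69 − 2.0921 = 0.5979. [A⁻]/[HA] = 10^(0.5979) = 3.96

[A⁻]/[HA] = 3.96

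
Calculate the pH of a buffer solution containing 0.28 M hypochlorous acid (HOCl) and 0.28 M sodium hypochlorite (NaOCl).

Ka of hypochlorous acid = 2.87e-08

pKa = -log(2.87e-08) = 7.54. pH = pKa + log([A⁻]/[HA]) = 7.54 + log(0.28/0.28)

pH = 7.54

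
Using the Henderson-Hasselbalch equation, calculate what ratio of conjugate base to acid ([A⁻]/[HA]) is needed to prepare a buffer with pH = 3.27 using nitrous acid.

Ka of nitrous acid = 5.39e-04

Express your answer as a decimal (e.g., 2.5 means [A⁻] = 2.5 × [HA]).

pKa = -log(5.39e-04) = 3.2684. pH = pKa + log([A⁻]/[HA]), so log([A⁻]/[HA]) = pH − pKa = 3.27 − 3.2684 = 0.0016. [A⁻]/[HA] = 10^(0.0016) = 1.00

[A⁻]/[HA] = 1.00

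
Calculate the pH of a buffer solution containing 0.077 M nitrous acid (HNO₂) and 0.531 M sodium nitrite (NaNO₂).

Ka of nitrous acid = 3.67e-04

pKa = -log(3.67e-04) = 3.44. pH = pKa + log([A⁻]/[HA]) = 3.44 + log(0.531/0.077)

pH = 4.27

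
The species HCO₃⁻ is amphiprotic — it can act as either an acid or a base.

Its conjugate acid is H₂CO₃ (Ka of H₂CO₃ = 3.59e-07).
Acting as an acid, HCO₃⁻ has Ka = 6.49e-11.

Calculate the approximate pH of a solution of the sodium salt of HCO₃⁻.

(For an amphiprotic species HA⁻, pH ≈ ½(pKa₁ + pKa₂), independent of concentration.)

pKa₁ = -log(3.59e-07) = 6.44; pKa₂ = -log(6.49e-11) = 10.19. For an amphiprotic species, pH ≈ ½(pKa₁ + pKa₂) = ½(6.44 + 10.19) = 8.32.

pH = 8.32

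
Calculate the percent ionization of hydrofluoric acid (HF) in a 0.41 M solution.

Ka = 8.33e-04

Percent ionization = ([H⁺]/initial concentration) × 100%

Using Ka equilibrium: x² + Ka×x - Ka×C = 0. Solving: [H⁺] = 1.8069e-02. Percent = (1.8069e-02/0.41) × 100

Percent ionization = 4.41%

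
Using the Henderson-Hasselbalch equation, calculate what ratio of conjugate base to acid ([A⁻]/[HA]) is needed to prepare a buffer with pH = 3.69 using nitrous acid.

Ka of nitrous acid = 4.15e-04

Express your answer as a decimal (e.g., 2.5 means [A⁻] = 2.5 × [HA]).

pKa = -log(4.15e-04) = 3.3820. pH = pKa + log([A⁻]/[HA]), so log([A⁻]/[HA]) = pH − pKa = 3.69 − 3.3820 = 0.3080. [A⁻]/[HA] = 10^(0.3080) = 2.03

[A⁻]/[HA] = 2.03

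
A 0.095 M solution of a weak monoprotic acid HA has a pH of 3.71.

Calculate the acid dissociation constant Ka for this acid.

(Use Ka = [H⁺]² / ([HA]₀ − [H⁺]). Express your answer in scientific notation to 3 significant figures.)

[H⁺] = 10^(−pH) = 10^(−3.71) = 1.950e-04 M. For HA ⇌ H⁺ + A⁻, Ka = [H⁺][A⁻]/[HA] = [H⁺]² / ([HA]₀ − [H⁺]) = (1.950e-04)² / (0.095 − 1.950e-04) = 4.01e-07.

K_a = 4.01e-07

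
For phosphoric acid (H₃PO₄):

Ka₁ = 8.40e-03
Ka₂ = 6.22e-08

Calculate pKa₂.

pKa₂ = -log(Ka₂) = -log(6.22e-08) = 7.21.

pK_{a2} = 7.21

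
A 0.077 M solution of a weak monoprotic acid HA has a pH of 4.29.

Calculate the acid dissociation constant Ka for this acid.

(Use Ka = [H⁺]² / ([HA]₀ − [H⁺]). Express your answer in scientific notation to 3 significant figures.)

[H⁺] = 10^(−pH) = 10^(−4.29) = 5.129e-05 M. For HA ⇌ H⁺ + A⁻, Ka = [H⁺][A⁻]/[HA] = [H⁺]² / ([HA]₀ − [H⁺]) = (5.129e-05)² / (0.077 − 5.129e-05) = 3.42e-08.

K_a = 3.42e-08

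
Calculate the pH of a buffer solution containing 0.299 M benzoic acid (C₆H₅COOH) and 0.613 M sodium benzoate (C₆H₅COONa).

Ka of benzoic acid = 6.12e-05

pKa = -log(6.12e-05) = 4.21. pH = pKa + log([A⁻]/[HA]) = 4.21 + log(0.613/0.299)

pH = 4.53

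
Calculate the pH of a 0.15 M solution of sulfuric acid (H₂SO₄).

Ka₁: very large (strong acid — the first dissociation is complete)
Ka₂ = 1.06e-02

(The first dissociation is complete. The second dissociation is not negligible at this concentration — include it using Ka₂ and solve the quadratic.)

First dissociation is complete: [H⁺]₀ = [HSO₄⁻]₀ = C = 0.15 M. Second dissociation HSO₄⁻ ⇌ H⁺ + SO₄²⁻: let x = [SO₄²⁻]. Ka₂ = (C + x)·x / (C − x) = 1.06e-02 → x² + (C + Ka₂)·x − Ka₂·C = 0 → x² + 0.16060·x − 1.590e-03 = 0. x = (−0.16060 + √(0.16060² + 4 × 1.590e-03)) / 2 = 9.3554e-03 M. [H⁺] = C + x = 0.15 + 9.3554e-03 = 1.5936e-01 M. pH = -log(1.5936e-01) = 0.80.

pH = 0.80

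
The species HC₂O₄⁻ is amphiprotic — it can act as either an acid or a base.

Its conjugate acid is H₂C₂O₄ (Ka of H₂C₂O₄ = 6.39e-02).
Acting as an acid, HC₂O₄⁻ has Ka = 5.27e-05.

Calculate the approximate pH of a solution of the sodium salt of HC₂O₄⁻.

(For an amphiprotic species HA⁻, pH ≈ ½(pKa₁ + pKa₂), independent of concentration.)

pKa₁ = -log(6.39e-02) = 1.19; pKa₂ = -log(5.27e-05) = 4.28. For an amphiprotic species, pH ≈ ½(pKa₁ + pKa₂) = ½(1.19 + 4.28) = 2.74.

pH = 2.74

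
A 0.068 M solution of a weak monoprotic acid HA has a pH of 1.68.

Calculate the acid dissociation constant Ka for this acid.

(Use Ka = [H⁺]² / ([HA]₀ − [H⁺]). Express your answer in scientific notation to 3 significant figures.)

[H⁺] = 10^(−pH) = 10^(−1.68) = 2.089e-02 M. For HA ⇌ H⁺ + A⁻, Ka = [H⁺][A⁻]/[HA] = [H⁺]² / ([HA]₀ − [H⁺]) = (2.089e-02)² / (0.068 − 2.089e-02) = 9.27e-03.

K_a = 9.27e-03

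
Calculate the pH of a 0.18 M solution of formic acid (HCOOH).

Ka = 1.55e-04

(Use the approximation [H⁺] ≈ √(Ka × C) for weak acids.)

[H⁺] = √(Ka × C) = √(1.55e-04 × 0.18) = 5.2820e-03. pH = -log(5.2820e-03)

pH = 2.28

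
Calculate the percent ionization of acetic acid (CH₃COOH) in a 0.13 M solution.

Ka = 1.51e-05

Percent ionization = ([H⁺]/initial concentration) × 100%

Using Ka equilibrium: x² + Ka×x - Ka×C = 0. Solving: [H⁺] = 1.3935e-03. Percent = (1.3935e-03/0.13) × 100

Percent ionization = 1.07%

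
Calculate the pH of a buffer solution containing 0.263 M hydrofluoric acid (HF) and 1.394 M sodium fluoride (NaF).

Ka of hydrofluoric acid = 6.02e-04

pKa = -log(6.02e-04) = 3.22. pH = pKa + log([A⁻]/[HA]) = 3.22 + log(1.394/0.263)

pH = 3.94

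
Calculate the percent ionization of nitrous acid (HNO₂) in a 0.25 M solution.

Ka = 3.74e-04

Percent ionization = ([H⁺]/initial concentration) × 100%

Using Ka equilibrium: x² + Ka×x - Ka×C = 0. Solving: [H⁺] = 9.4843e-03. Percent = (9.4843e-03/0.25) × 100

Percent ionization = 3.79%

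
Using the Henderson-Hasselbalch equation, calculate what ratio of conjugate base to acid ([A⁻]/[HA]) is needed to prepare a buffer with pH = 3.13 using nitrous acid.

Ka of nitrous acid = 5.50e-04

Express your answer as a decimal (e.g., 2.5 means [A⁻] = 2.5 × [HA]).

pKa = -log(5.50e-04) = 3.2596. pH = pKa + log([A⁻]/[HA]), so log([A⁻]/[HA]) = pH − pKa = 3.13 − 3.2596 = -0.1296. [A⁻]/[HA] = 10^(-0.1296) = 0.742

[A⁻]/[HA] = 0.742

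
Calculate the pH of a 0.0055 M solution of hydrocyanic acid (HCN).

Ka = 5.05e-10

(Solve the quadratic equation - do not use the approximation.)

x² + Ka×x - Ka×C = 0. Using quadratic formula: [H⁺] = 1.6663e-06

pH = 5.78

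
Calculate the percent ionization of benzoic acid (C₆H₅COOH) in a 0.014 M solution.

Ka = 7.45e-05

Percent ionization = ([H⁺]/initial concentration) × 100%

Using Ka equilibrium: x² + Ka×x - Ka×C = 0. Solving: [H⁺] = 9.8470e-04. Percent = (9.8470e-04/0.014) × 100

Percent ionization = 7.03%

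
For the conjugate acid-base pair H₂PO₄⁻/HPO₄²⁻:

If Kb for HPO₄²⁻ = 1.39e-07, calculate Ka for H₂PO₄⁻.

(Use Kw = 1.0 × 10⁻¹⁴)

For a conjugate pair Ka × Kb = Kw, so Ka = Kw/Kb = 1.0 × 10⁻¹⁴ / 1.39e-07 = 7.19e-08.

K_a = 7.19e-08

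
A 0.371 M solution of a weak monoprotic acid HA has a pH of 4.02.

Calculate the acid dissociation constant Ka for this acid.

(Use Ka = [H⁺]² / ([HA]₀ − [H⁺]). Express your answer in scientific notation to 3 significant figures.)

[H⁺] = 10^(−pH) = 10^(−4.02) = 9.550e-05 M. For HA ⇌ H⁺ + A⁻, Ka = [H⁺][A⁻]/[HA] = [H⁺]² / ([HA]₀ − [H⁺]) = (9.550e-05)² / (0.371 − 9.550e-05) = 2.46e-08.

K_a = 2.46e-08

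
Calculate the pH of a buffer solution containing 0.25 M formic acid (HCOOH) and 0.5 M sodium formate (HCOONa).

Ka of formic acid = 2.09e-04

pKa = -log(2.09e-04) = 3.68. pH = pKa + log([A⁻]/[HA]) = 3.68 + log(0.5/0.25)

pH = 3.98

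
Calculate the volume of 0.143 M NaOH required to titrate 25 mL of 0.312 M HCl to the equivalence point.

At equivalence: moles acid = moles base. moles HCl = 0.312 × 25/1000 = 0.0078 mol. V_base = moles / 0.143 × 1000 = 54.5 mL.

V_{base} = 54.5 mL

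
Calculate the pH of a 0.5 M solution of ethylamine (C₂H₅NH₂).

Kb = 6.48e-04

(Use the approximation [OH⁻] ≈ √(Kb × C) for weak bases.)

[OH⁻] = √(Kb × C) = √(6.48e-04 × 0.5) = 1.8000e-02. pOH = 1.74, pH = 14 - pOH

pH = 12.26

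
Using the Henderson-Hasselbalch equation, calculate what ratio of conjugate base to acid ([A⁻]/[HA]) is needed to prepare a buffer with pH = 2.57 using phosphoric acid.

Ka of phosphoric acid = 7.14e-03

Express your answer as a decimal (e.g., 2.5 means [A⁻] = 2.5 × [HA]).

pKa = -log(7.14e-03) = 2.1463. pH = pKa + log([A⁻]/[HA]), so log([A⁻]/[HA]) = pH − pKa = 2.57 − 2.1463 = 0.4237. [A⁻]/[HA] = 10^(0.4237) = 2.65

[A⁻]/[HA] = 2.65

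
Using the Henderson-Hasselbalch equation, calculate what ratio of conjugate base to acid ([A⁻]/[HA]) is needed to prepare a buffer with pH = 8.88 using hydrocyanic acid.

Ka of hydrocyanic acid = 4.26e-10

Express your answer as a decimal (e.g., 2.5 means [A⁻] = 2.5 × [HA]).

pKa = -log(4.26e-10) = 9.3706. pH = pKa + log([A⁻]/[HA]), so log([A⁻]/[HA]) = pH − pKa = 8.88 − 9.3706 = -0.4906. [A⁻]/[HA] = 10^(-0.4906) = 0.323

[A⁻]/[HA] = 0.323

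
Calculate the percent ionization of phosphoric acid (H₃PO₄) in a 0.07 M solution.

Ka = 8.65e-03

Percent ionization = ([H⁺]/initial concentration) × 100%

Using Ka equilibrium: x² + Ka×x - Ka×C = 0. Solving: [H⁺] = 2.0659e-02. Percent = (2.0659e-02/0.07) × 100

Percent ionization = 29.5%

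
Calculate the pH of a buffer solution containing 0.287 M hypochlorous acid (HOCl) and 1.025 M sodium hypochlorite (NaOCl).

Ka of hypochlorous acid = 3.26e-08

pKa = -log(3.26e-08) = 7.49. pH = pKa + log([A⁻]/[HA]) = 7.49 + log(1.025/0.287)

pH = 8.04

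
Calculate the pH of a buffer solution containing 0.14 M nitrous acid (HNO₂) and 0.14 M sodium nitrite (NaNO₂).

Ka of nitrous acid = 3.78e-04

pKa = -log(3.78e-04) = 3.42. pH = pKa + log([A⁻]/[HA]) = 3.42 + log(0.14/0.14)

pH = 3.42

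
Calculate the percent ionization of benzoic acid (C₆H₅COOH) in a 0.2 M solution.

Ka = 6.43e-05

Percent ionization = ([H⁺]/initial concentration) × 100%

Using Ka equilibrium: x² + Ka×x - Ka×C = 0. Solving: [H⁺] = 3.5541e-03. Percent = (3.5541e-03/0.2) × 100

Percent ionization = 1.78%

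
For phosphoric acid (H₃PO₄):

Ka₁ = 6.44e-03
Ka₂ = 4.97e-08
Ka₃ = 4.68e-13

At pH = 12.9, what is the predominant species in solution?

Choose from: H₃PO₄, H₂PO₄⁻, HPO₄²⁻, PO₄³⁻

pKa₁ = 2.19, pKa₂ = 7.30, pKa₃ = 12.33. For a polyprotic acid the predominant species crosses at each pKa: below pKa_n the protonated form dominates, above it the deprotonated form does. At pH = 12.9, the predominant species is PO₄³⁻.

PO₄³⁻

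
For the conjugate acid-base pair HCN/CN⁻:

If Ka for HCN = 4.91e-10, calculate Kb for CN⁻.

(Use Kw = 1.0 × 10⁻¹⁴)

For a conjugate pair Ka × Kb = Kw, so Kb = Kw/Ka = 1.0 × 10⁻¹⁴ / 4.91e-10 = 2.04e-05.

K_b = 2.04e-05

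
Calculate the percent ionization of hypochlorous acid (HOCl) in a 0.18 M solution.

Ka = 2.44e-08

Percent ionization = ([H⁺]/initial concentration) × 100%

Using Ka equilibrium: x² + Ka×x - Ka×C = 0. Solving: [H⁺] = 6.6260e-05. Percent = (6.6260e-05/0.18) × 100

Percent ionization = 0.0368%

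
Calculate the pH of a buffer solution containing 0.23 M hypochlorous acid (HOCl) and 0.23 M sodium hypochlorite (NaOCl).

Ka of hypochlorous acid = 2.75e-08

pKa = -log(2.75e-08) = 7.56. pH = pKa + log([A⁻]/[HA]) = 7.56 + log(0.23/0.23)

pH = 7.56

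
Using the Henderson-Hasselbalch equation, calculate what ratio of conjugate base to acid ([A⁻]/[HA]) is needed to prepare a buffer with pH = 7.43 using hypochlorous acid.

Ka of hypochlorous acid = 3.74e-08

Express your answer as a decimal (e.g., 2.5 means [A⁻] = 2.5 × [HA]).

pKa = -log(3.74e-08) = 7.4271. pH = pKa + log([A⁻]/[HA]), so log([A⁻]/[HA]) = pH − pKa = 7.43 − 7.4271 = 0.0029. [A⁻]/[HA] = 10^(0.0029) = 1.01

[A⁻]/[HA] = 1.01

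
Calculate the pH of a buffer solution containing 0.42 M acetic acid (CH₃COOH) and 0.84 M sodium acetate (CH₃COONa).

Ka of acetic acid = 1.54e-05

pKa = -log(1.54e-05) = 4.81. pH = pKa + log([A⁻]/[HA]) = 4.81 + log(0.84/0.42)

pH = 5.11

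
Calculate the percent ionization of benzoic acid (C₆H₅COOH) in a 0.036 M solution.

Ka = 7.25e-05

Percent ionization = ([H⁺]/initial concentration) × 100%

Using Ka equilibrium: x² + Ka×x - Ka×C = 0. Solving: [H⁺] = 1.5797e-03. Percent = (1.5797e-03/0.036) × 100

Percent ionization = 4.39%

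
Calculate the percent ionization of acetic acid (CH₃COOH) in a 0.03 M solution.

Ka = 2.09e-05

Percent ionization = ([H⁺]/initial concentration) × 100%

Using Ka equilibrium: x² + Ka×x - Ka×C = 0. Solving: [H⁺] = 7.8145e-04. Percent = (7.8145e-04/0.03) × 100

Percent ionization = 2.6%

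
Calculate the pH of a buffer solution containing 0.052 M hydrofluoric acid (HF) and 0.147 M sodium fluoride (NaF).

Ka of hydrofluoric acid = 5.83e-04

pKa = -log(5.83e-04) = 3.23. pH = pKa + log([A⁻]/[HA]) = 3.23 + log(0.147/0.052)

pH = 3.69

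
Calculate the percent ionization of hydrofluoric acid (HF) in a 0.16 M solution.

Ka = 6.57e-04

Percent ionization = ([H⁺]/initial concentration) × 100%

Using Ka equilibrium: x² + Ka×x - Ka×C = 0. Solving: [H⁺] = 9.9296e-03. Percent = (9.9296e-03/0.16) × 100

Percent ionization = 6.21%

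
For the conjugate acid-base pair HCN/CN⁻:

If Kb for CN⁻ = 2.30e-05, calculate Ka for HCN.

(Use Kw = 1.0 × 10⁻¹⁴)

For a conjugate pair Ka × Kb = Kw, so Ka = Kw/Kb = 1.0 × 10⁻¹⁴ / 2.30e-05 = 4.35e-10.

K_a = 4.35e-10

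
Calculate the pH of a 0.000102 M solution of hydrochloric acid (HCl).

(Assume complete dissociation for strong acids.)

[H⁺] = 0.000102 M for strong acid. pH = -log[H⁺] = -log(0.000102)

pH = 3.99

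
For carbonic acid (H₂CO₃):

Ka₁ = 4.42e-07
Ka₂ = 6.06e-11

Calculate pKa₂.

pKa₂ = -log(Ka₂) = -log(6.06e-11) = 10.22.

pK_{a2} = 10.22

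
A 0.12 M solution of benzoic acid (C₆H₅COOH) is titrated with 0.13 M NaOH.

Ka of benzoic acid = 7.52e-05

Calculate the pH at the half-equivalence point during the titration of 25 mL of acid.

At half-equivalence [HA] = [A⁻], so Henderson-Hasselbalch gives pH = pKa = -log(7.52e-05) = 4.12.

pH = pKa = 4.12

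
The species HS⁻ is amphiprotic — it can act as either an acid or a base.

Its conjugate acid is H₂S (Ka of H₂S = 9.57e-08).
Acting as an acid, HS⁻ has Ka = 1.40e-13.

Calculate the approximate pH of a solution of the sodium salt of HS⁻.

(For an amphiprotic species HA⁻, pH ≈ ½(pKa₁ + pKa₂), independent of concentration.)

pKa₁ = -log(9.57e-08) = 7.02; pKa₂ = -log(1.40e-13) = 12.85. For an amphiprotic species, pH ≈ ½(pKa₁ + pKa₂) = ½(7.02 + 12.85) = 9.94.

pH = 9.94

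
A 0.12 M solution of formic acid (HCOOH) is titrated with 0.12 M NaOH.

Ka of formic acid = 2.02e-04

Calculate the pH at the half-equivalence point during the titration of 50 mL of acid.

At half-equivalence [HA] = [A⁻], so Henderson-Hasselbalch gives pH = pKa = -log(2.02e-04) = 3.69.

pH = pKa = 3.69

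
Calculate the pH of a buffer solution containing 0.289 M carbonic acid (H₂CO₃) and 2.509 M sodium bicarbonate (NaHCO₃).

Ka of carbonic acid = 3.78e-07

pKa = -log(3.78e-07) = 6.42. pH = pKa + log([A⁻]/[HA]) = 6.42 + log(2.509/0.289)

pH = 7.36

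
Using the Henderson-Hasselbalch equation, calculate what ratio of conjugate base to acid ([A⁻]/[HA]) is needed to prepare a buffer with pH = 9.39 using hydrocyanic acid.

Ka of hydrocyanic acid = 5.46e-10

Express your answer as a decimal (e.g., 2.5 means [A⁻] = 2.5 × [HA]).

pKa = -log(5.46e-10) = 9.2628. pH = pKa + log([A⁻]/[HA]), so log([A⁻]/[HA]) = pH − pKa = 9.39 − 9.2628 = 0.1272. [A⁻]/[HA] = 10^(0.1272) = 1.34

[A⁻]/[HA] = 1.34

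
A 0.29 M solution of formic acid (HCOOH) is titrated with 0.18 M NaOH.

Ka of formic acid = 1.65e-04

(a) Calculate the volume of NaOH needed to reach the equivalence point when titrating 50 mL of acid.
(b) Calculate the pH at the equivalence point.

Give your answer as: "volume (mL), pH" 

moles acid = 0.29 × 50/1000 = 0.0145 mol; V_base = moles/0.18 × 1000 = 80.6 mL. At equivalence only the conjugate base is present: [A⁻] = 0.0145/0.131 = 1.1106e-01 M. Kb = Kw/Ka = 6.06e-11; [OH⁻] = √(Kb × [A⁻]) = 2.5944e-06; pOH = 5.59; pH = 14 - pOH = 8.41.

V = 80.6 mL, pH = 8.41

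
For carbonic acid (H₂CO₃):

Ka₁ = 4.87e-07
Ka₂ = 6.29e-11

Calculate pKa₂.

pKa₂ = -log(Ka₂) = -log(6.29e-11) = 10.20.

pK_{a2} = 10.20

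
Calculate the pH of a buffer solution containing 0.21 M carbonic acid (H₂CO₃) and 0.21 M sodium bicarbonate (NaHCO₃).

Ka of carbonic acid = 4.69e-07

pKa = -log(4.69e-07) = 6.33. pH = pKa + log([A⁻]/[HA]) = 6.33 + log(0.21/0.21)

pH = 6.33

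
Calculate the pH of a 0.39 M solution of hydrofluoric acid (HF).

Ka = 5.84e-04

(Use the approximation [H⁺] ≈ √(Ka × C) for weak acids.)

[H⁺] = √(Ka × C) = √(5.84e-04 × 0.39) = 1.5092e-02. pH = -log(1.5092e-02)

pH = 1.82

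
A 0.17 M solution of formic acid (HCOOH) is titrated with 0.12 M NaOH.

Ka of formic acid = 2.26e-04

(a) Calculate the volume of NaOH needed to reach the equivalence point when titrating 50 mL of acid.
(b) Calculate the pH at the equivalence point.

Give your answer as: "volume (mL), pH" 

moles acid = 0.17 × 50/1000 = 0.0085 mol; V_base = moles/0.12 × 1000 = 70.8 mL. At equivalence only the conjugate base is present: [A⁻] = 0.0085/0.121 = 7.0345e-02 M. Kb = Kw/Ka = 4.42e-11; [OH⁻] = √(Kb × [A⁻]) = 1.7643e-06; pOH = 5.75; pH = 14 - pOH = 8.25.

V = 70.8 mL, pH = 8.25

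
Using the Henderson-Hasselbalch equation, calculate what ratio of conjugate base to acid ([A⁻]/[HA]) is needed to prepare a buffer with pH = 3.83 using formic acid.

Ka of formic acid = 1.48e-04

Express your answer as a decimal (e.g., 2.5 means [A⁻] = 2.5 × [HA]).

pKa = -log(1.48e-04) = 3.8297. pH = pKa + log([A⁻]/[HA]), so log([A⁻]/[HA]) = pH − pKa = 3.83 − 3.8297 = 0.0003. [A⁻]/[HA] = 10^(0.0003) = 1.00

[A⁻]/[HA] = 1.00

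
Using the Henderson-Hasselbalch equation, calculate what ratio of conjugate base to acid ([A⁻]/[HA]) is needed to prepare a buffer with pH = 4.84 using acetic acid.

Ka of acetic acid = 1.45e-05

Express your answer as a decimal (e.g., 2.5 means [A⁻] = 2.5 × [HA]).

pKa = -log(1.45e-05) = 4.8386. pH = pKa + log([A⁻]/[HA]), so log([A⁻]/[HA]) = pH − pKa = 4.84 − 4.8386 = 0.0014. [A⁻]/[HA] = 10^(0.0014) = 1.00

[A⁻]/[HA] = 1.00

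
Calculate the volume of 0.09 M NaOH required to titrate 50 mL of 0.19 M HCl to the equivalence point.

At equivalence: moles acid = moles base. moles HCl = 0.19 × 50/1000 = 0.0095 mol. V_base = moles / 0.09 × 1000 = 105.6 mL.

V_{base} = 105.6 mL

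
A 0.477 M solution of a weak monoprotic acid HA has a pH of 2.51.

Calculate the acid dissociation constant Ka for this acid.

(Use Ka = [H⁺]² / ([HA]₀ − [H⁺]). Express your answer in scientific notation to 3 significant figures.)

[H⁺] = 10^(−pH) = 10^(−2.51) = 3.090e-03 M. For HA ⇌ H⁺ + A⁻, Ka = [H⁺][A⁻]/[HA] = [H⁺]² / ([HA]₀ − [H⁺]) = (3.090e-03)² / (0.477 − 3.090e-03) = 2.02e-05.

K_a = 2.02e-05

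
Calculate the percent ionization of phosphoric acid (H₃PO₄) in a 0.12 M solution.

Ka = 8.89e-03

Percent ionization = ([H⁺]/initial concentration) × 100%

Using Ka equilibrium: x² + Ka×x - Ka×C = 0. Solving: [H⁺] = 2.8518e-02. Percent = (2.8518e-02/0.12) × 100

Percent ionization = 23.8%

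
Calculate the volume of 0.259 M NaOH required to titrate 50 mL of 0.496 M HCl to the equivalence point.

At equivalence: moles acid = moles base. moles HCl = 0.496 × 50/1000 = 0.0248 mol. V_base = moles / 0.259 × 1000 = 95.8 mL.

V_{base} = 95.8 mL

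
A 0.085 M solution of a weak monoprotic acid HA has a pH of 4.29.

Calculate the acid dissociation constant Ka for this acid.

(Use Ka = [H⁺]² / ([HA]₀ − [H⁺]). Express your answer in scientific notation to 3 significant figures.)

[H⁺] = 10^(−pH) = 10^(−4.29) = 5.129e-05 M. For HA ⇌ H⁺ + A⁻, Ka = [H⁺][A⁻]/[HA] = [H⁺]² / ([HA]₀ − [H⁺]) = (5.129e-05)² / (0.085 − 5.129e-05) = 3.10e-08.

K_a = 3.10e-08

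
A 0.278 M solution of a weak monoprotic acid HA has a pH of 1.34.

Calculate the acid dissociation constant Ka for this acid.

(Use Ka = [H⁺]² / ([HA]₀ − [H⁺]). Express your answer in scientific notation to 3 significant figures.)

[H⁺] = 10^(−pH) = 10^(−1.34) = 4.571e-02 M. For HA ⇌ H⁺ + A⁻, Ka = [H⁺][A⁻]/[HA] = [H⁺]² / ([HA]₀ − [H⁺]) = (4.571e-02)² / (0.278 − 4.571e-02) = 8.99e-03.

K_a = 8.99e-03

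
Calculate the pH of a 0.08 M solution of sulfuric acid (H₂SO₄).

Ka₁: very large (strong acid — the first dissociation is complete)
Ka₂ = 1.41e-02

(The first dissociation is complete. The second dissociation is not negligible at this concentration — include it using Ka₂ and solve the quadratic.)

First dissociation is complete: [H⁺]₀ = [HSO₄⁻]₀ = C = 0.08 M. Second dissociation HSO₄⁻ ⇌ H⁺ + SO₄²⁻: let x = [SO₄²⁻]. Ka₂ = (C + x)·x / (C − x) = 1.41e-02 → x² + (C + Ka₂)·x − Ka₂·C = 0 → x² + 0.09410·x − 1.128e-03 = 0. x = (−0.09410 + √(0.09410² + 4 × 1.128e-03)) / 2 = 1.0757e-02 M. [H⁺] = C + x = 0.08 + 1.0757e-02 = 9.0757e-02 M. pH = -log(9.0757e-02) = 1.04.

pH = 1.04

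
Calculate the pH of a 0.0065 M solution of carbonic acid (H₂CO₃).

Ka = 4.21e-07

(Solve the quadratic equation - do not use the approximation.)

x² + Ka×x - Ka×C = 0. Using quadratic formula: [H⁺] = 5.2101e-05

pH = 4.28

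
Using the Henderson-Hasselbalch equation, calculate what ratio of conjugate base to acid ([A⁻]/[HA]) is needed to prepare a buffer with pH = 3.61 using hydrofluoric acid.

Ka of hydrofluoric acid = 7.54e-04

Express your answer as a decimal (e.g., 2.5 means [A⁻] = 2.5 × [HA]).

pKa = -log(7.54e-04) = 3.1226. pH = pKa + log([A⁻]/[HA]), so log([A⁻]/[HA]) = pH − pKa = 3.61 − 3.1226 = 0.4874. [A⁻]/[HA] = 10^(0.4874) = 3.07

[A⁻]/[HA] = 3.07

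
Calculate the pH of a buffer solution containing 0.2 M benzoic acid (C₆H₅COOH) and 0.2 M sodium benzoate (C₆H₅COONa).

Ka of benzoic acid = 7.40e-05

pKa = -log(7.40e-05) = 4.13. pH = pKa + log([A⁻]/[HA]) = 4.13 + log(0.2/0.2)

pH = 4.13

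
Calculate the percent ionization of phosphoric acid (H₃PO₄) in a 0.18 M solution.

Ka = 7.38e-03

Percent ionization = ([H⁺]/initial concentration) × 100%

Using Ka equilibrium: x² + Ka×x - Ka×C = 0. Solving: [H⁺] = 3.2944e-02. Percent = (3.2944e-02/0.18) × 100

Percent ionization = 18.3%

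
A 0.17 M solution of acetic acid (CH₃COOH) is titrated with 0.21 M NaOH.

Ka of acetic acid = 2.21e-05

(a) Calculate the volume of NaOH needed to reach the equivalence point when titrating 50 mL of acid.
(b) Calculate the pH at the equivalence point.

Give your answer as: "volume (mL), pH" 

moles acid = 0.17 × 50/1000 = 0.0085 mol; V_base = moles/0.21 × 1000 = 40.5 mL. At equivalence only the conjugate base is present: [A⁻] = 0.0085/0.090 = 9.3947e-02 M. Kb = Kw/Ka = 4.52e-10; [OH⁻] = √(Kb × [A⁻]) = 6.5200e-06; pOH = 5.19; pH = 14 - pOH = 8.81.

V = 40.5 mL, pH = 8.81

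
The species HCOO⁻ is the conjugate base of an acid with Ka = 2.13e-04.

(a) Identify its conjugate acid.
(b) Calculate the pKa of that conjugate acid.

(a) The conjugate acid is formed by adding one H⁺ to HCOO⁻, giving HCOOH. (b) pKa = -log(Ka) = -log(2.13e-04) = 3.67.

Conjugate acid: HCOOH; pK_a = 3.67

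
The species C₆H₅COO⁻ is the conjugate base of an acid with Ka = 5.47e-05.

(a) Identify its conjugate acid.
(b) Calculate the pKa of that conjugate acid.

(a) The conjugate acid is formed by adding one H⁺ to C₆H₅COO⁻, giving C₆H₅COOH. (b) pKa = -log(Ka) = -log(5.47e-05) = 4.26.

Conjugate acid: C₆H₅COOH; pK_a = 4.26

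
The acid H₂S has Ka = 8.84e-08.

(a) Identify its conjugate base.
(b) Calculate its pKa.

(a) The conjugate base is formed by removing one H⁺ from H₂S, giving HS⁻. (b) pKa = -log(Ka) = -log(8.84e-08) = 7.05.

Conjugate base: HS⁻; pK_a = 7.05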